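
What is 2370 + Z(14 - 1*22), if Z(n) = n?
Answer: 2362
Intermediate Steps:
2370 + Z(14 - 1*22) = 2370 + (14 - 1*22) = 2370 + (14 - 22) = 2370 - 8 = 2362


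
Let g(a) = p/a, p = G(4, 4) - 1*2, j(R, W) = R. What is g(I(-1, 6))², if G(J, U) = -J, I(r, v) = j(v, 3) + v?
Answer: ¼ ≈ 0.25000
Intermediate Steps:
I(r, v) = 2*v (I(r, v) = v + v = 2*v)
p = -6 (p = -1*4 - 1*2 = -4 - 2 = -6)
g(a) = -6/a
g(I(-1, 6))² = (-6/(2*6))² = (-6/12)² = (-6*1/12)² = (-½)² = ¼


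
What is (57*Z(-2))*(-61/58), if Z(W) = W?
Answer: 3477/29 ≈ 119.90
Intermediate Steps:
(57*Z(-2))*(-61/58) = (57*(-2))*(-61/58) = -(-6954)/58 = -114*(-61/58) = 3477/29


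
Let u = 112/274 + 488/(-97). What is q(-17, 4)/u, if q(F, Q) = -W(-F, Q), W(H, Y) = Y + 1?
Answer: 66445/61424 ≈ 1.0817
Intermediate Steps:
W(H, Y) = 1 + Y
q(F, Q) = -1 - Q (q(F, Q) = -(1 + Q) = -1 - Q)
u = -61424/13289 (u = 112*(1/274) + 488*(-1/97) = 56/137 - 488/97 = -61424/13289 ≈ -4.6222)
q(-17, 4)/u = (-1 - 1*4)/(-61424/13289) = (-1 - 4)*(-13289/61424) = -5*(-13289/61424) = 66445/61424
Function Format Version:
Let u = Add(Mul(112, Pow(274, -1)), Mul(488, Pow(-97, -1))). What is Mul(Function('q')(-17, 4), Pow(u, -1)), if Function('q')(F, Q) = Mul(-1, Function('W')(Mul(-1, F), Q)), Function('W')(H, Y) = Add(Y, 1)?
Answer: Rational(66445, 61424) ≈ 1.0817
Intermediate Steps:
Function('W')(H, Y) = Add(1, Y)
Function('q')(F, Q) = Add(-1, Mul(-1, Q)) (Function('q')(F, Q) = Mul(-1, Add(1, Q)) = Add(-1, Mul(-1, Q)))
u = Rational(-61424, 13289) (u = Add(Mul(112, Rational(1, 274)), Mul(488, Rational(-1, 97))) = Add(Rational(56, 137), Rational(-488, 97)) = Rational(-61424, 13289) ≈ -4.6222)
Mul(Function('q')(-17, 4), Pow(u, -1)) = Mul(Add(-1, Mul(-1, 4)), Pow(Rational(-61424, 13289), -1)) = Mul(Add(-1, -4), Rational(-13289, 61424)) = Mul(-5, Rational(-13289, 61424)) = Rational(66445, 61424)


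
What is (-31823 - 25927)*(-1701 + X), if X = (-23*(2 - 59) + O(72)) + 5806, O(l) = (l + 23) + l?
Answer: -322418250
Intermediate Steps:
O(l) = 23 + 2*l (O(l) = (23 + l) + l = 23 + 2*l)
X = 7284 (X = (-23*(2 - 59) + (23 + 2*72)) + 5806 = (-23*(-57) + (23 + 144)) + 5806 = (1311 + 167) + 5806 = 1478 + 5806 = 7284)
(-31823 - 25927)*(-1701 + X) = (-31823 - 25927)*(-1701 + 7284) = -57750*5583 = -322418250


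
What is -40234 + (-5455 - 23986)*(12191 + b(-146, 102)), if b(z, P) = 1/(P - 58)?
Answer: -15794069901/44 ≈ -3.5896e+8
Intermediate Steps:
b(z, P) = 1/(-58 + P)
-40234 + (-5455 - 23986)*(12191 + b(-146, 102)) = -40234 + (-5455 - 23986)*(12191 + 1/(-58 + 102)) = -40234 - 29441*(12191 + 1/44) = -40234 - 29441*536405/44 = -40234 - 15792299605/44 = -15794069901/44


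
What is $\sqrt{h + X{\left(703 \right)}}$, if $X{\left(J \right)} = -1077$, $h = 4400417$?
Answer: $2 \sqrt{1099835} \approx 2097.5$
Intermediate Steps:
$\sqrt{h + X{\left(703 \right)}} = \sqrt{4400417 - 1077} = \sqrt{4399340} = 2 \sqrt{1099835}$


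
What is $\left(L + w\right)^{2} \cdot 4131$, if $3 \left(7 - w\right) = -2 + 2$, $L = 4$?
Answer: $499851$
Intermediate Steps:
$w = 7$ ($w = 7 - \frac{-2 + 2}{3} = 7 - 0 = 7 + 0 = 7$)
$\left(L + w\right)^{2} \cdot 4131 = \left(4 + 7\right)^{2} \cdot 4131 = 11^{2} \cdot 4131 = 121 \cdot 4131 = 499851$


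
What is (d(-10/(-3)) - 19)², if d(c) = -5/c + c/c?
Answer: 1521/4 ≈ 380.25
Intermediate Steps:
d(c) = 1 - 5/c (d(c) = -5/c + 1 = 1 - 5/c)
(d(-10/(-3)) - 19)² = ((-5 - 10/(-3))/((-10/(-3))) - 19)² = ((-5 - 10*(-⅓))/((-10*(-⅓))) - 19)² = ((-5 + 10/3)/(10/3) - 19)² = ((3/10)*(-5/3) - 19)² = (-½ - 19)² = (-39/2)² = 1521/4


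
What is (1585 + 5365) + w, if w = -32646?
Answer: -25696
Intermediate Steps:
(1585 + 5365) + w = (1585 + 5365) - 32646 = 6950 - 32646 = -25696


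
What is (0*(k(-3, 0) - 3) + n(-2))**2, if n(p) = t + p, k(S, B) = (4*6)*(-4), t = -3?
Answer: 25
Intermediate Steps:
k(S, B) = -96 (k(S, B) = 24*(-4) = -96)
n(p) = -3 + p
(0*(k(-3, 0) - 3) + n(-2))**2 = (0*(-96 - 3) + (-3 - 2))**2 = (0*(-99) - 5)**2 = (0 - 5)**2 = (-5)**2 = 25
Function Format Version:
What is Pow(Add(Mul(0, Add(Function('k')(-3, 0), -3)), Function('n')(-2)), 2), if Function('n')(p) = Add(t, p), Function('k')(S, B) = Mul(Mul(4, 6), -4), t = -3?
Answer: 25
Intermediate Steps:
Function('k')(S, B) = -96 (Function('k')(S, B) = Mul(24, -4) = -96)
Function('n')(p) = Add(-3, p)
Pow(Add(Mul(0, Add(Function('k')(-3, 0), -3)), Function('n')(-2)), 2) = Pow(Add(Mul(0, Add(-96, -3)), Add(-3, -2)), 2) = Pow(Add(Mul(0, -99), -5), 2) = Pow(Add(0, -5), 2) = Pow(-5, 2) = 25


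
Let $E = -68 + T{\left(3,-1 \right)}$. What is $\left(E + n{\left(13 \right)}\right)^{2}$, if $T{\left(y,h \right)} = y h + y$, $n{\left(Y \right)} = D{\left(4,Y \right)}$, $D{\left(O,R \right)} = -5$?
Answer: $5329$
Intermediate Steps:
$n{\left(Y \right)} = -5$
$T{\left(y,h \right)} = y + h y$ ($T{\left(y,h \right)} = h y + y = y + h y$)
$E = -68$ ($E = -68 + 3 \left(1 - 1\right) = -68 + 3 \cdot 0 = -68 + 0 = -68$)
$\left(E + n{\left(13 \right)}\right)^{2} = \left(-68 - 5\right)^{2} = \left(-73\right)^{2} = 5329$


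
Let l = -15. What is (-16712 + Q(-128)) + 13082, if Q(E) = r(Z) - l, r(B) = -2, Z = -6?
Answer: -3617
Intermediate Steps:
Q(E) = 13 (Q(E) = -2 - 1*(-15) = -2 + 15 = 13)
(-16712 + Q(-128)) + 13082 = (-16712 + 13) + 13082 = -16699 + 13082 = -3617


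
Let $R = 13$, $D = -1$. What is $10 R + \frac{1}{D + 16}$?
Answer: $\frac{1951}{15} \approx 130.07$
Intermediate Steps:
$10 R + \frac{1}{D + 16} = 10 \cdot 13 + \frac{1}{-1 + 16} = 130 + \frac{1}{15} = \frac{1951}{15}$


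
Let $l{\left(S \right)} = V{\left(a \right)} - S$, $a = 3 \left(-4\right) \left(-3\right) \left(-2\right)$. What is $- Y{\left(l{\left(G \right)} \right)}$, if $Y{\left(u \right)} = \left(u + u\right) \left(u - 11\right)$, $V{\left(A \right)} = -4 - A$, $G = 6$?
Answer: $-6324$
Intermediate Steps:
$a = -72$ ($a = 3 \cdot 12 \left(-2\right) = 3 \left(-24\right) = -72$)
$l{\left(S \right)} = 68 - S$ ($l{\left(S \right)} = \left(-4 - -72\right) - S = \left(-4 + 72\right) - S = 68 - S$)
$Y{\left(u \right)} = 2 u \left(-11 + u\right)$
$- Y{\left(l{\left(G \right)} \right)} = - 2 \left(68 - 6\right) \left(-11 + \left(68 - 6\right)\right) = - 2 \cdot 62 \left(-11 + 62\right) = - 2 \cdot 62 \cdot 51 = \left(-1\right) 6324 = -6324$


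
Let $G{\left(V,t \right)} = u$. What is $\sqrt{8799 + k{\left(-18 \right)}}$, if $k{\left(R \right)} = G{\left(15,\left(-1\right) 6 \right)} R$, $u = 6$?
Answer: $\sqrt{8691} \approx 93.226$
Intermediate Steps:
$G{\left(V,t \right)} = 6$
$k{\left(R \right)} = 6 R$
$\sqrt{8799 + k{\left(-18 \right)}} = \sqrt{8799 + 6 \left(-18\right)} = \sqrt{8799 - 108} = \sqrt{8691}$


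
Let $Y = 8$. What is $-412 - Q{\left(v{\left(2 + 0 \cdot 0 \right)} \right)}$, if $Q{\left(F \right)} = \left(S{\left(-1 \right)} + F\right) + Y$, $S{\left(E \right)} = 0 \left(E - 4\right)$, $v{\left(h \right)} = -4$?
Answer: $-416$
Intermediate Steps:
$S{\left(E \right)} = 0$ ($S{\left(E \right)} = 0 \left(-4 + E\right) = 0$)
$Q{\left(F \right)} = 8 + F$ ($Q{\left(F \right)} = \left(0 + F\right) + 8 = F + 8 = 8 + F$)
$-412 - Q{\left(v{\left(2 + 0 \cdot 0 \right)} \right)} = -412 - \left(8 - 4\right) = -412 - 4 = -416$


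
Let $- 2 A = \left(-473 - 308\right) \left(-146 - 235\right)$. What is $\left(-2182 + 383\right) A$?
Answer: $\frac{535312239}{2} \approx 2.6766 \cdot 10^{8}$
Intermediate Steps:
$A = - \frac{297561}{2}$ ($A = - \frac{\left(-473 - 308\right) \left(-146 - 235\right)}{2} = - \frac{\left(-473 - 308\right) \left(-381\right)}{2} = - \frac{\left(-781\right) \left(-381\right)}{2} = \left(- \frac{1}{2}\right) 297561 = - \frac{297561}{2} \approx -1.4878 \cdot 10^{5}$)
$\left(-2182 + 383\right) A = \left(-2182 + 383\right) \left(- \frac{297561}{2}\right) = \left(-1799\right) \left(- \frac{297561}{2}\right) = \frac{535312239}{2}$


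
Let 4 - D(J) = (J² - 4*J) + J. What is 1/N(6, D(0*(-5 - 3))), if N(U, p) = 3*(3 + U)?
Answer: 1/27 ≈ 0.037037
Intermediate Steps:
D(J) = 4 - J² + 3*J (D(J) = 4 - ((J² - 4*J) + J) = 4 - (J² - 3*J) = 4 + (-J² + 3*J) = 4 - J² + 3*J)
N(U, p) = 9 + 3*U
1/N(6, D(0*(-5 - 3))) = 1/(9 + 3*6) = 1/(9 + 18) = 1/27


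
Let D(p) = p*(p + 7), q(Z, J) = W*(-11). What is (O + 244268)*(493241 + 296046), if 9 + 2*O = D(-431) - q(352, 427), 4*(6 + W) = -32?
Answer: 529703923579/2 ≈ 2.6485e+11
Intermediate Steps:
W = -14 (W = -6 + (1/4)*(-32) = -6 - 8 = -14)
q(Z, J) = 154 (q(Z, J) = -14*(-11) = 154)
D(p) = p*(7 + p)
O = 182581/2 (O = -9/2 + (-431*(7 - 431) - 1*154)/2 = -9/2 + (-431*(-424) - 154)/2 = -9/2 + (182744 - 154)/2 = -9/2 + (1/2)*182590 = -9/2 + 91295 = 182581/2 ≈ 91291.)
(O + 244268)*(493241 + 296046) = (182581/2 + 244268)*(493241 + 296046) = (671117/2)*789287 = 529703923579/2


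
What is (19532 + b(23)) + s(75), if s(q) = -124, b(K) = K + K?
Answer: 19454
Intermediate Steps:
b(K) = 2*K
(19532 + b(23)) + s(75) = (19532 + 2*23) - 124 = (19532 + 46) - 124 = 19578 - 124 = 19454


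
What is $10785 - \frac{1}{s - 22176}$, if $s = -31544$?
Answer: $\frac{579370201}{53720} \approx 10785.0$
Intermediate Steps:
$10785 - \frac{1}{s - 22176} = 10785 - \frac{1}{-31544 - 22176} = 10785 - \frac{1}{-53720} = 10785 - - \frac{1}{53720} = 10785 + \frac{1}{53720} = \frac{579370201}{53720}$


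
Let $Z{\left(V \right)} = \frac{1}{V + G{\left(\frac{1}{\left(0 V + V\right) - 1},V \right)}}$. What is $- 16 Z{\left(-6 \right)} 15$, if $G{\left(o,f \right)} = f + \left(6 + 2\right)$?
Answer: $60$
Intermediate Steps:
$G{\left(o,f \right)} = 8 + f$ ($G{\left(o,f \right)} = f + 8 = 8 + f$)
$Z{\left(V \right)} = \frac{1}{8 + 2 V}$ ($Z{\left(V \right)} = \frac{1}{V + \left(8 + V\right)} = \frac{1}{8 + 2 V}$)
$- 16 Z{\left(-6 \right)} 15 = - 16 \frac{1}{2 \left(4 - 6\right)} 15 = - 16 \frac{1}{2 \left(-2\right)} 15 = - 16 \cdot \frac{1}{2} \left(- \frac{1}{2}\right) 15 = \left(-16\right) \left(- \frac{1}{4}\right) 15 = 4 \cdot 15 = 60$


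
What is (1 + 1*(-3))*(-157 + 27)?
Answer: 260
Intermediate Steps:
(1 + 1*(-3))*(-157 + 27) = (1 - 3)*(-130) = -2*(-130) = 260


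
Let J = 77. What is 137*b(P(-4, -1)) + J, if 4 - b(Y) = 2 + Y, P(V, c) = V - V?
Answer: 351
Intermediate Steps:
P(V, c) = 0
b(Y) = 2 - Y (b(Y) = 4 - (2 + Y) = 4 + (-2 - Y) = 2 - Y)
137*b(P(-4, -1)) + J = 137*(2 - 1*0) + 77 = 137*(2 + 0) + 77 = 137*2 + 77 = 274 + 77 = 351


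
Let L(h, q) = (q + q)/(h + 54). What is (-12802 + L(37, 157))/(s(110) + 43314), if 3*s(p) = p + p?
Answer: -1747002/5922371 ≈ -0.29498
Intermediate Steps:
s(p) = 2*p/3 (s(p) = (p + p)/3 = (2*p)/3 = 2*p/3)
L(h, q) = 2*q/(54 + h) (L(h, q) = (2*q)/(54 + h) = 2*q/(54 + h))
(-12802 + L(37, 157))/(s(110) + 43314) = (-12802 + 2*157/(54 + 37))/((2/3)*110 + 43314) = (-12802 + 2*157/91)/(220/3 + 43314) = (-12802 + 2*157*(1/91))/(130162/3) = (-12802 + 314/91)*(3/130162) = -1164668/91*3/130162 = -1747002/5922371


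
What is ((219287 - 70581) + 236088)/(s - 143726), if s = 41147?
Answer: -384794/102579 ≈ -3.7512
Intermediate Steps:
((219287 - 70581) + 236088)/(s - 143726) = ((219287 - 70581) + 236088)/(41147 - 143726) = (148706 + 236088)/(-102579) = 384794*(-1/102579) = -384794/102579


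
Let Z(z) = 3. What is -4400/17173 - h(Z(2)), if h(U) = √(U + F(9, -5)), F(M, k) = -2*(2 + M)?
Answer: -4400/17173 - I*√19 ≈ -0.25622 - 4.3589*I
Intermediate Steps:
F(M, k) = -4 - 2*M
h(U) = √(-22 + U) (h(U) = √(U + (-4 - 2*9)) = √(U + (-4 - 18)) = √(U - 22) = √(-22 + U))
-4400/17173 - h(Z(2)) = -4400/17173 - √(-22 + 3) = -4400*1/17173 - √(-19) = -4400/17173 - I*√19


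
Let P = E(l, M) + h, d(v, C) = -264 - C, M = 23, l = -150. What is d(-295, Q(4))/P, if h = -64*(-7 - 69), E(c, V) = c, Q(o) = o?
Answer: -134/2357 ≈ -0.056852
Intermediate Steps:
h = 4864 (h = -64*(-76) = 4864)
P = 4714 (P = -150 + 4864 = 4714)
d(-295, Q(4))/P = (-264 - 1*4)/4714 = (-264 - 4)*(1/4714) = -268*1/4714 = -134/2357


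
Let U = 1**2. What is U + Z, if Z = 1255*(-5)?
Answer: -6274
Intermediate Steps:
Z = -6275
U = 1
U + Z = 1 - 6275 = -6274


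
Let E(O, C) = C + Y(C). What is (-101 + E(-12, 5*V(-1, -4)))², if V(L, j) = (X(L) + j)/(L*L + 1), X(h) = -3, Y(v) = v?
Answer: 18496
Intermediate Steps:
V(L, j) = (-3 + j)/(1 + L²) (V(L, j) = (-3 + j)/(L*L + 1) = (-3 + j)/(L² + 1) = (-3 + j)/(1 + L²))
E(O, C) = 2*C (E(O, C) = C + C = 2*C)
(-101 + E(-12, 5*V(-1, -4)))² = (-101 + 2*(5*((-3 - 4)/(1 + (-1)²))))² = (-101 + 2*(5*(-7/(1 + 1))))² = (-101 + 2*(5*(-7/2)))² = (-101 + 2*(-35/2))² = (-101 - 35)² = (-136)² = 18496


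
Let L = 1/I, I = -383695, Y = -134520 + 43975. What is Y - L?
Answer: -34741663774/383695 ≈ -90545.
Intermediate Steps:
Y = -90545
L = -1/383695 (L = 1/(-383695) = -1/383695 ≈ -2.6062e-6)
Y - L = -90545 - 1*(-1/383695) = -90545 + 1/383695 = -34741663774/383695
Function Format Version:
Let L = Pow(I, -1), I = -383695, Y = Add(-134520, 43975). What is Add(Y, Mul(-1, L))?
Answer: Rational(-34741663774, 383695) ≈ -90545.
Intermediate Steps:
Y = -90545
L = Rational(-1, 383695) (L = Pow(-383695, -1) = Rational(-1, 383695) ≈ -2.6062e-6)
Add(Y, Mul(-1, L)) = Add(-90545, Mul(-1, Rational(-1, 383695))) = Add(-90545, Rational(1, 383695)) = Rational(-34741663774, 383695)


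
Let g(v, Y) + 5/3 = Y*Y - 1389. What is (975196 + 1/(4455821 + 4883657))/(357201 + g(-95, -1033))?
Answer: 27323464763067/39867411059644 ≈ 0.68536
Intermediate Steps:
g(v, Y) = -4172/3 + Y² (g(v, Y) = -5/3 + (Y*Y - 1389) = -5/3 + (Y² - 1389) = -5/3 + (-1389 + Y²) = -4172/3 + Y²)
(975196 + 1/(4455821 + 4883657))/(357201 + g(-95, -1033)) = (975196 + 1/(4455821 + 4883657))/(357201 + (-4172/3 + (-1033)²)) = (975196 + 1/9339478)/(357201 + (-4172/3 + 1067089)) = (975196 + 1/9339478)/(357201 + 3197095/3) = 9107821587689/(9339478*(4268698/3)) = (9107821587689/9339478)*(3/4268698) = 27323464763067/39867411059644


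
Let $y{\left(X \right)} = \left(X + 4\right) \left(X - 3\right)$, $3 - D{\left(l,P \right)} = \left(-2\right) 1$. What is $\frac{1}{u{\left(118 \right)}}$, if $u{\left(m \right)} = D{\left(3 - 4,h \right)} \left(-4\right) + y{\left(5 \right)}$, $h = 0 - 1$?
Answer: $- \frac{1}{2} \approx -0.5$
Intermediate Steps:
$h = -1$ ($h = 0 - 1 = -1$)
$D{\left(l,P \right)} = 5$ ($D{\left(l,P \right)} = 3 - \left(-2\right) 1 = 3 - -2 = 3 + 2 = 5$)
$y{\left(X \right)} = \left(-3 + X\right) \left(4 + X\right)$ ($y{\left(X \right)} = \left(4 + X\right) \left(-3 + X\right) = \left(-3 + X\right) \left(4 + X\right)$)
$u{\left(m \right)} = -2$ ($u{\left(m \right)} = 5 \left(-4\right) + \left(-12 + 5 + 5^{2}\right) = -20 + \left(-12 + 5 + 25\right) = -20 + 18 = -2$)
$\frac{1}{u{\left(118 \right)}} = \frac{1}{-2} = - \frac{1}{2}$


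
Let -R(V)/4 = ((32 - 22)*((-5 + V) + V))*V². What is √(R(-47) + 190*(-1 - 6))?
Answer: √8746310 ≈ 2957.4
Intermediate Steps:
R(V) = -4*V²*(-50 + 20*V) (R(V) = -4*(32 - 22)*((-5 + V) + V)*V² = -4*10*(-5 + 2*V)*V² = -4*(-50 + 20*V)*V² = -4*V²*(-50 + 20*V))
√(R(-47) + 190*(-1 - 6)) = √((-47)²*(200 - 80*(-47)) + 190*(-1 - 6)) = √(2209*(200 + 3760) + 190*(-7)) = √(2209*3960 - 1330) = √(8747640 - 1330) = √8746310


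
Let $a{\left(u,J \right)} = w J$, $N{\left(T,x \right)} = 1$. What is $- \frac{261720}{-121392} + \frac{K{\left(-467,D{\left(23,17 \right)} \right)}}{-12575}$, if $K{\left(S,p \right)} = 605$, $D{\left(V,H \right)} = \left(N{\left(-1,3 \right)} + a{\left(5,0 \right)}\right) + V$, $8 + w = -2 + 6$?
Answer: $\frac{8938019}{4240290} \approx 2.1079$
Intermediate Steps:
$w = -4$ ($w = -8 + \left(-2 + 6\right) = -8 + 4 = -4$)
$a{\left(u,J \right)} = - 4 J$
$D{\left(V,H \right)} = 1 + V$ ($D{\left(V,H \right)} = \left(1 - 0\right) + V = \left(1 + 0\right) + V = 1 + V$)
$- \frac{261720}{-121392} + \frac{K{\left(-467,D{\left(23,17 \right)} \right)}}{-12575} = - \frac{261720}{-121392} + \frac{605}{-12575} = \left(-261720\right) \left(- \frac{1}{121392}\right) + 605 \left(- \frac{1}{12575}\right) = \frac{3635}{1686} - \frac{121}{2515} = \frac{8938019}{4240290}$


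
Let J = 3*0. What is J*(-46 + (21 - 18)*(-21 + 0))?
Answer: 0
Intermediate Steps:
J = 0
J*(-46 + (21 - 18)*(-21 + 0)) = 0*(-46 + (21 - 18)*(-21 + 0)) = 0*(-46 + 3*(-21)) = 0*(-46 - 63) = 0*(-109) = 0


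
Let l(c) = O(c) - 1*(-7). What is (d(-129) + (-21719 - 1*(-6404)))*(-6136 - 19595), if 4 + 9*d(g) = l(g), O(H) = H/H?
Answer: 394058829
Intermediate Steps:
O(H) = 1
l(c) = 8 (l(c) = 1 - 1*(-7) = 1 + 7 = 8)
d(g) = 4/9 (d(g) = -4/9 + (⅑)*8 = -4/9 + 8/9 = 4/9)
(d(-129) + (-21719 - 1*(-6404)))*(-6136 - 19595) = (4/9 + (-21719 - 1*(-6404)))*(-6136 - 19595) = (4/9 + (-21719 + 6404))*(-25731) = (4/9 - 15315)*(-25731) = -137831/9*(-25731) = 394058829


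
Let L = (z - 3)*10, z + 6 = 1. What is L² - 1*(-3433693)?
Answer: 3440093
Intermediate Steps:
z = -5 (z = -6 + 1 = -5)
L = -80 (L = (-5 - 3)*10 = -8*10 = -80)
L² - 1*(-3433693) = (-80)² - 1*(-3433693) = 6400 + 3433693 = 3440093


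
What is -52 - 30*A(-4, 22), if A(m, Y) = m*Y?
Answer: 2588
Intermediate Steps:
A(m, Y) = Y*m
-52 - 30*A(-4, 22) = -52 - 660*(-4) = -52 - 30*(-88) = -52 + 2640 = 2588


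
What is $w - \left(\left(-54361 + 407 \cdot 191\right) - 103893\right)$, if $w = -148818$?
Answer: $-68301$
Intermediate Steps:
$w - \left(\left(-54361 + 407 \cdot 191\right) - 103893\right) = -148818 - \left(\left(-54361 + 407 \cdot 191\right) - 103893\right) = -148818 - \left(\left(-54361 + 77737\right) - 103893\right) = -148818 - \left(23376 - 103893\right) = -148818 - -80517 = -148818 + 80517 = -68301$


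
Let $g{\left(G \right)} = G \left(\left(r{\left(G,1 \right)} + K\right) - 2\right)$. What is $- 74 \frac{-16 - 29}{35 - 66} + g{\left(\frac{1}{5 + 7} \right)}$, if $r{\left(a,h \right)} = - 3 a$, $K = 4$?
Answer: $- \frac{159623}{1488} \approx -107.27$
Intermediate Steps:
$g{\left(G \right)} = G \left(2 - 3 G\right)$ ($g{\left(G \right)} = G \left(\left(- 3 G + 4\right) - 2\right) = G \left(\left(4 - 3 G\right) - 2\right) = G \left(2 - 3 G\right)$)
$- 74 \frac{-16 - 29}{35 - 66} + g{\left(\frac{1}{5 + 7} \right)} = - 74 \frac{-16 - 29}{35 - 66} + \frac{2 - \frac{3}{5 + 7}}{5 + 7} = - 74 \left(- \frac{45}{-31}\right) + \frac{2 - \frac{3}{12}}{12} = - 74 \left(\left(-45\right) \left(- \frac{1}{31}\right)\right) + \frac{2 - \frac{1}{4}}{12} = \left(-74\right) \frac{45}{31} + \frac{2 - \frac{1}{4}}{12} = - \frac{3330}{31} + \frac{1}{12} \cdot \frac{7}{4} = - \frac{3330}{31} + \frac{7}{48} = - \frac{159623}{1488}$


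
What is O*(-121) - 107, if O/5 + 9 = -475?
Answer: 292713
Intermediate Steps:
O = -2420 (O = -45 + 5*(-475) = -45 - 2375 = -2420)
O*(-121) - 107 = -2420*(-121) - 107 = 292820 - 107 = 292713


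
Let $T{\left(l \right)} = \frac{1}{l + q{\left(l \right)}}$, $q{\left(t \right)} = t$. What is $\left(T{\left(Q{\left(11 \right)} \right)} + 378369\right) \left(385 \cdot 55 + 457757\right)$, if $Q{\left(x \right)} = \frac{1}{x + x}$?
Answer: $181218290160$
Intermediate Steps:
$Q{\left(x \right)} = \frac{1}{2 x}$
$T{\left(l \right)} = \frac{1}{2 l}$ ($T{\left(l \right)} = \frac{1}{l + l} = \frac{1}{2 l}$)
$\left(T{\left(Q{\left(11 \right)} \right)} + 378369\right) \left(385 \cdot 55 + 457757\right) = \left(\frac{1}{2 \frac{1}{2 \cdot 11}} + 378369\right) \left(385 \cdot 55 + 457757\right) = \left(\frac{1}{2 \cdot \frac{1}{2} \cdot \frac{1}{11}} + 378369\right) \left(21175 + 457757\right) = \left(\frac{\frac{1}{\frac{1}{22}}}{2} + 378369\right) 478932 = \left(\frac{1}{2} \cdot 22 + 378369\right) 478932 = \left(11 + 378369\right) 478932 = 378380 \cdot 478932 = 181218290160$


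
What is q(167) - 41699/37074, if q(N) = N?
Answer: 166207/1002 ≈ 165.88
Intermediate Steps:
q(167) - 41699/37074 = 167 - 41699/37074 = 167 - 41699*1/37074 = 167 - 1127/1002 = 166207/1002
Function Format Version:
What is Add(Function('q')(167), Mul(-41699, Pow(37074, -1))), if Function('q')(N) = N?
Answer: Rational(166207, 1002) ≈ 165.88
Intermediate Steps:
Add(Function('q')(167), Mul(-41699, Pow(37074, -1))) = Add(167, Mul(-41699, Pow(37074, -1))) = Add(167, Mul(-41699, Rational(1, 37074))) = Add(167, Rational(-1127, 1002)) = Rational(166207, 1002)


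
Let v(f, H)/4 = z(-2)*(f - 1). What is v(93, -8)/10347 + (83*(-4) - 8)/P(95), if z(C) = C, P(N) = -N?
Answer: 689612/196593 ≈ 3.5078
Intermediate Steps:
v(f, H) = 8 - 8*f (v(f, H) = 4*(-2*(f - 1)) = 4*(-2*(-1 + f)) = 4*(2 - 2*f) = 8 - 8*f)
v(93, -8)/10347 + (83*(-4) - 8)/P(95) = (8 - 8*93)/10347 + (83*(-4) - 8)/((-1*95)) = (8 - 744)*(1/10347) + (-332 - 8)/(-95) = -736*1/10347 - 340*(-1/95) = -736/10347 + 68/19 = 689612/196593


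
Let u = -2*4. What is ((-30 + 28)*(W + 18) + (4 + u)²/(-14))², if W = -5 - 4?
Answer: 17956/49 ≈ 366.45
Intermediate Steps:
u = -8
W = -9
((-30 + 28)*(W + 18) + (4 + u)²/(-14))² = ((-30 + 28)*(-9 + 18) + (4 - 8)²/(-14))² = (-2*9 + (-4)²*(-1/14))² = (-18 + 16*(-1/14))² = (-18 - 8/7)² = (-134/7)² = 17956/49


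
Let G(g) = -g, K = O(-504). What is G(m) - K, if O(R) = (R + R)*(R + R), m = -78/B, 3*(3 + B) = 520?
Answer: -519208470/511 ≈ -1.0161e+6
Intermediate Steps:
B = 511/3 (B = -3 + (1/3)*520 = -3 + 520/3 = 511/3 ≈ 170.33)
m = -234/511 (m = -78/511/3 = -78*3/511 = -234/511 ≈ -0.45793)
O(R) = 4*R**2 (O(R) = (2*R)*(2*R) = 4*R**2)
K = 1016064 (K = 4*(-504)**2 = 4*254016 = 1016064)
G(m) - K = -1*(-234/511) - 1*1016064 = 234/511 - 1016064 = -519208470/511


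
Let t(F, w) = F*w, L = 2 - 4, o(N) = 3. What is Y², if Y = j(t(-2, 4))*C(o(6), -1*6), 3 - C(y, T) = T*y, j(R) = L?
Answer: 1764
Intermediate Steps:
L = -2
j(R) = -2
C(y, T) = 3 - T*y
Y = -42 (Y = -2*(3 - 1*(-1*6)*3) = -2*(3 - 1*(-6)*3) = -2*(3 + 18) = -2*21 = -42)
Y² = (-42)² = 1764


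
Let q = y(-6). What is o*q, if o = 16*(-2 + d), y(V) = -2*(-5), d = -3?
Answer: -800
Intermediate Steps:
y(V) = 10
o = -80 (o = 16*(-2 - 3) = 16*(-5) = -80)
q = 10
o*q = -80*10 = -800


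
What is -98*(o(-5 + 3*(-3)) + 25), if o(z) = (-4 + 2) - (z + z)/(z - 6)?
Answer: -10584/5 ≈ -2116.8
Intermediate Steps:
o(z) = -2 - 2*z/(-6 + z)
-98*(o(-5 + 3*(-3)) + 25) = -98*(4*(3 - (-5 + 3*(-3)))/(-6 + (-5 + 3*(-3))) + 25) = -98*(4*(3 - (-5 - 9))/(-6 + (-5 - 9)) + 25) = -98*(4*(3 - 1*(-14))/(-6 - 14) + 25) = -98*(4*(3 + 14)/(-20) + 25) = -98*(4*(-1/20)*17 + 25) = -98*(-17/5 + 25) = -98*108/5 = -10584/5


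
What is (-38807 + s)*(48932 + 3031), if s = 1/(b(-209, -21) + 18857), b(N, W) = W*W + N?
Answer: -12831168543862/6363 ≈ -2.0165e+9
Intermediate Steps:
b(N, W) = N + W² (b(N, W) = W² + N = N + W²)
s = 1/19089 (s = 1/((-209 + (-21)²) + 18857) = 1/((-209 + 441) + 18857) = 1/(232 + 18857) = 1/19089 ≈ 5.2386e-5)
(-38807 + s)*(48932 + 3031) = (-38807 + 1/19089)*(48932 + 3031) = -740786822/19089*51963 = -12831168543862/6363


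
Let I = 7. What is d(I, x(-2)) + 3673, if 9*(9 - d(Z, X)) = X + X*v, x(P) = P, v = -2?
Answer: 33136/9 ≈ 3681.8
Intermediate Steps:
d(Z, X) = 9 + X/9 (d(Z, X) = 9 - (X + X*(-2))/9 = 9 - (X - 2*X)/9 = 9 - (-1)*X/9 = 9 + X/9)
d(I, x(-2)) + 3673 = (9 + (⅑)*(-2)) + 3673 = (9 - 2/9) + 3673 = 79/9 + 3673 = 33136/9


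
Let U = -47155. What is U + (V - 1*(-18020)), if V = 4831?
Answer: -24304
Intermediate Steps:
U + (V - 1*(-18020)) = -47155 + (4831 - 1*(-18020)) = -47155 + (4831 + 18020) = -47155 + 22851 = -24304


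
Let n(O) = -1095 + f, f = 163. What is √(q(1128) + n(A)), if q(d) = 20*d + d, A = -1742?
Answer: 2*√5689 ≈ 150.85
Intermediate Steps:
q(d) = 21*d
n(O) = -932 (n(O) = -1095 + 163 = -932)
√(q(1128) + n(A)) = √(21*1128 - 932) = √(23688 - 932) = √22756 = 2*√5689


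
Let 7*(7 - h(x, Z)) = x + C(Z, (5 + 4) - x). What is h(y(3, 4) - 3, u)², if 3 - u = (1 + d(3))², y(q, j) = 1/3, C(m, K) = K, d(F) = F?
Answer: 1600/49 ≈ 32.653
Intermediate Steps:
y(q, j) = ⅓
u = -13 (u = 3 - (1 + 3)² = 3 - 1*4² = 3 - 1*16 = 3 - 16 = -13)
h(x, Z) = 40/7 (h(x, Z) = 7 - (x + ((5 + 4) - x))/7 = 7 - (x + (9 - x))/7 = 7 - ⅐*9 = 7 - 9/7 = 40/7)
h(y(3, 4) - 3, u)² = (40/7)² = 1600/49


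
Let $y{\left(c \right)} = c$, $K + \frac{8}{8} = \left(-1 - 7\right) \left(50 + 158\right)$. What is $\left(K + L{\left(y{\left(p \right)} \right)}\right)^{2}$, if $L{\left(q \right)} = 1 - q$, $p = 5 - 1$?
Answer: $2782224$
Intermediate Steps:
$p = 4$ ($p = 5 - 1 = 4$)
$K = -1665$ ($K = -1 + \left(-1 - 7\right) \left(50 + 158\right) = -1 - 1664 = -1665$)
$\left(K + L{\left(y{\left(p \right)} \right)}\right)^{2} = \left(-1665 + \left(1 - 4\right)\right)^{2} = \left(-1665 - 3\right)^{2} = \left(-1668\right)^{2} = 2782224$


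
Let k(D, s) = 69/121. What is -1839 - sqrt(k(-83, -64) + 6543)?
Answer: -1839 - 2*sqrt(197943)/11 ≈ -1919.9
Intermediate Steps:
k(D, s) = 69/121 (k(D, s) = 69*(1/121) = 69/121)
-1839 - sqrt(k(-83, -64) + 6543) = -1839 - sqrt(69/121 + 6543) = -1839 - sqrt(791772/121) = -1839 - 2*sqrt(197943)/11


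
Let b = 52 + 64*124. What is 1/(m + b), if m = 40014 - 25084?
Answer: 1/22918 ≈ 4.3634e-5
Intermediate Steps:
b = 7988 (b = 52 + 7936 = 7988)
m = 14930
1/(m + b) = 1/(14930 + 7988) = 1/22918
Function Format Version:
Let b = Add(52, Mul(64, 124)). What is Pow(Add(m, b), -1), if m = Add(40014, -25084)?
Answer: Rational(1, 22918) ≈ 4.3634e-5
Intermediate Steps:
b = 7988 (b = Add(52, 7936) = 7988)
m = 14930
Pow(Add(m, b), -1) = Pow(Add(14930, 7988), -1) = Pow(22918, -1) = Rational(1, 22918)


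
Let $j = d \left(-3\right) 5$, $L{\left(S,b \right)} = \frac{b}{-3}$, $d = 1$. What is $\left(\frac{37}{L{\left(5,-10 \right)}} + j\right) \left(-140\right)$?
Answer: $546$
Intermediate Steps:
$L{\left(S,b \right)} = - \frac{b}{3}$ ($L{\left(S,b \right)} = b \left(- \frac{1}{3}\right) = - \frac{b}{3}$)
$j = -15$ ($j = 1 \left(-3\right) 5 = \left(-3\right) 5 = -15$)
$\left(\frac{37}{L{\left(5,-10 \right)}} + j\right) \left(-140\right) = \left(\frac{37}{\left(- \frac{1}{3}\right) \left(-10\right)} - 15\right) \left(-140\right) = \left(\frac{37}{\frac{10}{3}} - 15\right) \left(-140\right) = \left(37 \cdot \frac{3}{10} - 15\right) \left(-140\right) = \left(\frac{111}{10} - 15\right) \left(-140\right) = \left(- \frac{39}{10}\right) \left(-140\right) = 546$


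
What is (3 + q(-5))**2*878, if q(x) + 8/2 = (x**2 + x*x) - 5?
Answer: 1699808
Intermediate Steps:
q(x) = -9 + 2*x**2 (q(x) = -4 + ((x**2 + x*x) - 5) = -4 + ((x**2 + x**2) - 5) = -4 + (2*x**2 - 5) = -4 + (-5 + 2*x**2) = -9 + 2*x**2)
(3 + q(-5))**2*878 = (3 + (-9 + 2*(-5)**2))**2*878 = (3 + (-9 + 2*25))**2*878 = (3 + (-9 + 50))**2*878 = (3 + 41)**2*878 = 44**2*878 = 1936*878 = 1699808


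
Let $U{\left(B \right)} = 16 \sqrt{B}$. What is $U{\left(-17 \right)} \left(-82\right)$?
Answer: $- 1312 i \sqrt{17} \approx - 5409.5 i$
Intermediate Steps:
$U{\left(-17 \right)} \left(-82\right) = 16 \sqrt{-17} \left(-82\right) = 16 i \sqrt{17} \left(-82\right) = - 1312 i \sqrt{17}$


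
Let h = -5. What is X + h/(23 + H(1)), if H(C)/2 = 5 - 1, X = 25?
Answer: 770/31 ≈ 24.839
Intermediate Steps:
H(C) = 8 (H(C) = 2*(5 - 1) = 2*4 = 8)
X + h/(23 + H(1)) = 25 - 5/(23 + 8) = 25 - 5/31 = 770/31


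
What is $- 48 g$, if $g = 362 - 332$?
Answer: $-1440$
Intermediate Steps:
$g = 30$
$- 48 g = \left(-48\right) 30 = -1440$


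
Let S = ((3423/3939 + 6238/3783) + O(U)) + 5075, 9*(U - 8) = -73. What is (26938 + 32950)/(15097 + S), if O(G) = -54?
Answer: 22882186704/7687707863 ≈ 2.9765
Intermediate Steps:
U = -⅑ (U = 8 + (⅑)*(-73) = 8 - 73/9 = -⅑ ≈ -0.11111)
S = 1919400812/382083 (S = ((3423/3939 + 6238/3783) - 54) + 5075 = ((3423*(1/3939) + 6238*(1/3783)) - 54) + 5075 = ((1141/1313 + 6238/3783) - 54) + 5075 = (962069/382083 - 54) + 5075 = -19670413/382083 + 5075 = 1919400812/382083 ≈ 5023.5)
(26938 + 32950)/(15097 + S) = (26938 + 32950)/(15097 + 1919400812/382083) = 59888/(7687707863/382083) = 59888*(382083/7687707863) = 22882186704/7687707863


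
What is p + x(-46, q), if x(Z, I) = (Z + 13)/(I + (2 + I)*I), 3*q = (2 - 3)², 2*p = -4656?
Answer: -23577/10 ≈ -2357.7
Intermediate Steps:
p = -2328 (p = (½)*(-4656) = -2328)
q = ⅓ (q = (2 - 3)²/3 = (⅓)*(-1)² = (⅓)*1 = ⅓ ≈ 0.33333)
x(Z, I) = (13 + Z)/(I + I*(2 + I))
p + x(-46, q) = -2328 + (13 - 46)/((⅓)*(3 + ⅓)) = -2328 + 3*(-33)/(10/3) = -2328 + 3*(3/10)*(-33) = -2328 - 297/10 = -23577/10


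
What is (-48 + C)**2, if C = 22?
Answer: 676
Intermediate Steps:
(-48 + C)**2 = (-48 + 22)**2 = (-26)**2 = 676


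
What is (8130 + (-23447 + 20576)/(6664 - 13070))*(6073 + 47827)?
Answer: 1403654394450/3203 ≈ 4.3823e+8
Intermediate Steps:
(8130 + (-23447 + 20576)/(6664 - 13070))*(6073 + 47827) = (8130 - 2871/(-6406))*53900 = (8130 - 2871*(-1/6406))*53900 = (8130 + 2871/6406)*53900 = (52083651/6406)*53900 = 1403654394450/3203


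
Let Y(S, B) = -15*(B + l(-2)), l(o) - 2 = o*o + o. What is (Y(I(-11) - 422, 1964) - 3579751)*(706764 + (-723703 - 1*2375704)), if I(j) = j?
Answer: 8635696993253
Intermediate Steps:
l(o) = 2 + o + o**2 (l(o) = 2 + (o*o + o) = 2 + (o**2 + o) = 2 + (o + o**2) = 2 + o + o**2)
Y(S, B) = -60 - 15*B (Y(S, B) = -15*(B + (2 - 2 + (-2)**2)) = -15*(B + (2 - 2 + 4)) = -15*(B + 4) = -15*(4 + B) = -60 - 15*B)
(Y(I(-11) - 422, 1964) - 3579751)*(706764 + (-723703 - 1*2375704)) = ((-60 - 15*1964) - 3579751)*(706764 + (-723703 - 1*2375704)) = ((-60 - 29460) - 3579751)*(706764 + (-723703 - 2375704)) = (-29520 - 3579751)*(706764 - 3099407) = -3609271*(-2392643) = 8635696993253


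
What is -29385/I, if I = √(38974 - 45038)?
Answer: 29385*I*√379/1516 ≈ 377.35*I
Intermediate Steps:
I = 4*I*√379 (I = √(-6064) = 4*I*√379 ≈ 77.872*I)
-29385/I = -29385*(-I*√379/1516) = -(-29385)*I*√379/1516 = 29385*I*√379/1516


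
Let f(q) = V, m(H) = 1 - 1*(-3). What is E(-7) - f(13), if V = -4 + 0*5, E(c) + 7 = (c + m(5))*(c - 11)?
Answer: 51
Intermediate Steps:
m(H) = 4 (m(H) = 1 + 3 = 4)
E(c) = -7 + (-11 + c)*(4 + c) (E(c) = -7 + (c + 4)*(c - 11) = -7 + (4 + c)*(-11 + c) = -7 + (-11 + c)*(4 + c))
V = -4 (V = -4 + 0 = -4)
f(q) = -4
E(-7) - f(13) = (-51 + (-7)² - 7*(-7)) - 1*(-4) = (-51 + 49 + 49) + 4 = 47 + 4 = 51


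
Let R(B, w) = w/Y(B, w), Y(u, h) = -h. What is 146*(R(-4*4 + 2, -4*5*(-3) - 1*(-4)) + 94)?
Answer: 13578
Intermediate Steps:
R(B, w) = -1 (R(B, w) = w/((-w)) = w*(-1/w) = -1)
146*(R(-4*4 + 2, -4*5*(-3) - 1*(-4)) + 94) = 146*(-1 + 94) = 146*93 = 13578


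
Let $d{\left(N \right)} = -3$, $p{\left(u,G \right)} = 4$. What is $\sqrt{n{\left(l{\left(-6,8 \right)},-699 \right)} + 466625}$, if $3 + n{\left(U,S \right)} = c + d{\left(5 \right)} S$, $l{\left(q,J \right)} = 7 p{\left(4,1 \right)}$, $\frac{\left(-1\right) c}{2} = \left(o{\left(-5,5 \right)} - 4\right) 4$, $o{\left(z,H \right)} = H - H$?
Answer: $\sqrt{468751} \approx 684.65$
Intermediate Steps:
$o{\left(z,H \right)} = 0$
$c = 32$ ($c = - 2 \left(0 - 4\right) 4 = - 2 \left(\left(-4\right) 4\right) = \left(-2\right) \left(-16\right) = 32$)
$l{\left(q,J \right)} = 28$ ($l{\left(q,J \right)} = 7 \cdot 4 = 28$)
$n{\left(U,S \right)} = 29 - 3 S$ ($n{\left(U,S \right)} = -3 - \left(-32 + 3 S\right) = 29 - 3 S$)
$\sqrt{n{\left(l{\left(-6,8 \right)},-699 \right)} + 466625} = \sqrt{\left(29 - -2097\right) + 466625} = \sqrt{\left(29 + 2097\right) + 466625} = \sqrt{2126 + 466625} = \sqrt{468751}$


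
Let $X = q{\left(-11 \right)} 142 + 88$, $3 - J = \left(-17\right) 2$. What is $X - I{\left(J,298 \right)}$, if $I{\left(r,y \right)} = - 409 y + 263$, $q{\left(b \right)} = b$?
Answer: $120145$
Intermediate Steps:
$J = 37$ ($J = 3 - \left(-17\right) 2 = 3 - -34 = 3 + 34 = 37$)
$X = -1474$ ($X = \left(-11\right) 142 + 88 = -1562 + 88 = -1474$)
$I{\left(r,y \right)} = 263 - 409 y$
$X - I{\left(J,298 \right)} = -1474 - \left(263 - 121882\right) = -1474 - -121619 = -1474 + 121619 = 120145$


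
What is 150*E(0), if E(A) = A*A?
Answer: 0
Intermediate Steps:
E(A) = A**2
150*E(0) = 150*0**2 = 150*0 = 0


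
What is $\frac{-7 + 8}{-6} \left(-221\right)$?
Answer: $\frac{221}{6} \approx 36.833$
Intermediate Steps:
$\frac{-7 + 8}{-6} \left(-221\right) = \left(- \frac{1}{6}\right) 1 \left(-221\right) = \left(- \frac{1}{6}\right) \left(-221\right) = \frac{221}{6}$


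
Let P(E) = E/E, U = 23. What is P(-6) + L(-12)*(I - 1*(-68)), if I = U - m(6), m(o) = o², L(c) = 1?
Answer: 56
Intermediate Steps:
P(E) = 1
I = -13 (I = 23 - 1*6² = 23 - 1*36 = 23 - 36 = -13)
P(-6) + L(-12)*(I - 1*(-68)) = 1 + 1*(-13 - 1*(-68)) = 1 + 1*(-13 + 68) = 1 + 1*55 = 1 + 55 = 56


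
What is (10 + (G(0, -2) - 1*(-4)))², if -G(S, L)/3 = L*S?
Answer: 196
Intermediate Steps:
G(S, L) = -3*L*S
(10 + (G(0, -2) - 1*(-4)))² = (10 + (-3*(-2)*0 - 1*(-4)))² = (10 + (0 + 4))² = (10 + 4)² = 14² = 196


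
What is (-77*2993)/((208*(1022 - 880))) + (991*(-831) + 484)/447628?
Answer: -31867504335/3305285152 ≈ -9.6414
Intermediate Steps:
(-77*2993)/((208*(1022 - 880))) + (991*(-831) + 484)/447628 = -230461/(208*142) + (-823521 + 484)*(1/447628) = -230461/29536 - 823037*1/447628 = -230461*1/29536 - 823037/447628 = -230461/29536 - 823037/447628 = -31867504335/3305285152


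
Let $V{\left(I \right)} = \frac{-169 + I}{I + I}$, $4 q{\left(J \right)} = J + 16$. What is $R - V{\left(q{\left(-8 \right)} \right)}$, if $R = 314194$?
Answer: $\frac{1256943}{4} \approx 3.1424 \cdot 10^{5}$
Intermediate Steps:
$q{\left(J \right)} = 4 + \frac{J}{4}$ ($q{\left(J \right)} = \frac{J + 16}{4} = \frac{16 + J}{4} = 4 + \frac{J}{4}$)
$V{\left(I \right)} = \frac{-169 + I}{2 I}$
$R - V{\left(q{\left(-8 \right)} \right)} = 314194 - \frac{-169 + \left(4 + \frac{1}{4} \left(-8\right)\right)}{2 \left(4 + \frac{1}{4} \left(-8\right)\right)} = 314194 - \frac{-169 + \left(4 - 2\right)}{2 \left(4 - 2\right)} = 314194 - \frac{-169 + 2}{2 \cdot 2} = 314194 - \frac{1}{2} \cdot \frac{1}{2} \left(-167\right) = 314194 - - \frac{167}{4} = 314194 + \frac{167}{4} = \frac{1256943}{4}$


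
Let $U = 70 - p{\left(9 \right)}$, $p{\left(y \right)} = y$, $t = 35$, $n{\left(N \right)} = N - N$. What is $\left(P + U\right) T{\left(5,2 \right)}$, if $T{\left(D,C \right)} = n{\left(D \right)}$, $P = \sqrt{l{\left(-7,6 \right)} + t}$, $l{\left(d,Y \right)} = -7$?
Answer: $0$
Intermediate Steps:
$n{\left(N \right)} = 0$
$P = 2 \sqrt{7}$ ($P = \sqrt{-7 + 35} = \sqrt{28} = 2 \sqrt{7} \approx 5.2915$)
$U = 61$ ($U = 70 - 9 = 61$)
$T{\left(D,C \right)} = 0$
$\left(P + U\right) T{\left(5,2 \right)} = \left(2 \sqrt{7} + 61\right) 0 = \left(61 + 2 \sqrt{7}\right) 0 = 0$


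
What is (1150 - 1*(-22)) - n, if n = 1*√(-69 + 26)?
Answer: 1172 - I*√43 ≈ 1172.0 - 6.5574*I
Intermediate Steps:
n = I*√43 (n = 1*√(-43) = 1*(I*√43) = I*√43 ≈ 6.5574*I)
(1150 - 1*(-22)) - n = (1150 - 1*(-22)) - I*√43 = (1150 + 22) - I*√43 = 1172 - I*√43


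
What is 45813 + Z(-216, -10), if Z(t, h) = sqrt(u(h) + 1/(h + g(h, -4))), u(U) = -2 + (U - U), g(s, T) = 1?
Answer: 45813 + I*sqrt(19)/3 ≈ 45813.0 + 1.453*I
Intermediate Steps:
u(U) = -2 (u(U) = -2 + 0 = -2)
Z(t, h) = sqrt(-2 + 1/(1 + h)) (Z(t, h) = sqrt(-2 + 1/(h + 1)) = sqrt(-2 + 1/(1 + h)))
45813 + Z(-216, -10) = 45813 + sqrt((-1 - 2*(-10))/(1 - 10)) = 45813 + sqrt((-1 + 20)/(-9)) = 45813 + sqrt(-1/9*19) = 45813 + sqrt(-19/9) = 45813 + I*sqrt(19)/3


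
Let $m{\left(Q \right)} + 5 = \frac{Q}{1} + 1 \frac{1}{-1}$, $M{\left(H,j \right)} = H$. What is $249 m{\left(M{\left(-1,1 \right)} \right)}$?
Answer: $-1743$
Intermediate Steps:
$m{\left(Q \right)} = -6 + Q$ ($m{\left(Q \right)} = -5 + \left(\frac{Q}{1} + 1 \frac{1}{-1}\right) = -5 + \left(Q 1 + 1 \left(-1\right)\right) = -5 + \left(Q - 1\right) = -5 + \left(-1 + Q\right) = -6 + Q$)
$249 m{\left(M{\left(-1,1 \right)} \right)} = 249 \left(-6 - 1\right) = 249 \left(-7\right) = -1743$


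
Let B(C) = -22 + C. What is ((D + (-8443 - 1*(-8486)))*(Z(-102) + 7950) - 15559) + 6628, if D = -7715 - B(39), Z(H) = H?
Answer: -60352203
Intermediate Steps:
D = -7732 (D = -7715 - (-22 + 39) = -7715 - 1*17 = -7715 - 17 = -7732)
((D + (-8443 - 1*(-8486)))*(Z(-102) + 7950) - 15559) + 6628 = ((-7732 + (-8443 - 1*(-8486)))*(-102 + 7950) - 15559) + 6628 = ((-7732 + (-8443 + 8486))*7848 - 15559) + 6628 = ((-7732 + 43)*7848 - 15559) + 6628 = (-7689*7848 - 15559) + 6628 = (-60343272 - 15559) + 6628 = -60358831 + 6628 = -60352203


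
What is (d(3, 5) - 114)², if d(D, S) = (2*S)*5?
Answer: 4096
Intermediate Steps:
d(D, S) = 10*S
(d(3, 5) - 114)² = (10*5 - 114)² = (50 - 114)² = (-64)² = 4096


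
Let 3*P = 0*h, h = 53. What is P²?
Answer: 0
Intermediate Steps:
P = 0 (P = (0*53)/3 = (⅓)*0 = 0)
P² = 0² = 0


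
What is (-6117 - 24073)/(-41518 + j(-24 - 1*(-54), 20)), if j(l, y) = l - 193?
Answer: 30190/41681 ≈ 0.72431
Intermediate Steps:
j(l, y) = -193 + l
(-6117 - 24073)/(-41518 + j(-24 - 1*(-54), 20)) = (-6117 - 24073)/(-41518 + (-193 + (-24 - 1*(-54)))) = -30190/(-41518 + (-193 + (-24 + 54))) = -30190/(-41518 + (-193 + 30)) = -30190/(-41518 - 163) = -30190/(-41681) = -30190*(-1/41681) = 30190/41681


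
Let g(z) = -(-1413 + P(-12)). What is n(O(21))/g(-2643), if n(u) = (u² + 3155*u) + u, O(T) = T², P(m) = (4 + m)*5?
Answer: 1586277/1453 ≈ 1091.7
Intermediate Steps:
P(m) = 20 + 5*m
n(u) = u² + 3156*u
g(z) = 1453 (g(z) = -(-1413 + (20 + 5*(-12))) = -(-1413 + (20 - 60)) = -(-1413 - 40) = -1*(-1453) = 1453)
n(O(21))/g(-2643) = (21²*(3156 + 21²))/1453 = (441*(3156 + 441))*(1/1453) = (441*3597)*(1/1453) = 1586277*(1/1453) = 1586277/1453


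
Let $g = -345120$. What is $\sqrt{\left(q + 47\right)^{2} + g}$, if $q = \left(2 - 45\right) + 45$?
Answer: $i \sqrt{342719} \approx 585.42 i$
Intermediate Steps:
$q = 2$ ($q = -43 + 45 = 2$)
$\sqrt{\left(q + 47\right)^{2} + g} = \sqrt{\left(2 + 47\right)^{2} - 345120} = \sqrt{49^{2} - 345120} = \sqrt{2401 - 345120} = \sqrt{-342719} = i \sqrt{342719}$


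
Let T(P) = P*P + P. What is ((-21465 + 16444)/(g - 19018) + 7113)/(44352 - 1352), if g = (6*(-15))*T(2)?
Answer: 5564843/33639760 ≈ 0.16542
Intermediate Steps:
T(P) = P + P² (T(P) = P² + P = P + P²)
g = -540 (g = (6*(-15))*(2*(1 + 2)) = -180*3 = -90*6 = -540)
((-21465 + 16444)/(g - 19018) + 7113)/(44352 - 1352) = ((-21465 + 16444)/(-540 - 19018) + 7113)/(44352 - 1352) = (-5021/(-19558) + 7113)/43000 = (-5021*(-1/19558) + 7113)*(1/43000) = (5021/19558 + 7113)*(1/43000) = (139121075/19558)*(1/43000) = 5564843/33639760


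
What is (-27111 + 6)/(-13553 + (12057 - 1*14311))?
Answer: 9035/5269 ≈ 1.7147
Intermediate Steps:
(-27111 + 6)/(-13553 + (12057 - 1*14311)) = -27105/(-13553 + (12057 - 14311)) = -27105/(-13553 - 2254) = -27105/(-15807) = -27105*(-1/15807) = 9035/5269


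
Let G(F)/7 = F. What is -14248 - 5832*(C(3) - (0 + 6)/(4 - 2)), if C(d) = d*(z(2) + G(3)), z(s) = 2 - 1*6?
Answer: -294184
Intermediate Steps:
z(s) = -4 (z(s) = 2 - 6 = -4)
G(F) = 7*F
C(d) = 17*d (C(d) = d*(-4 + 7*3) = d*(-4 + 21) = d*17 = 17*d)
-14248 - 5832*(C(3) - (0 + 6)/(4 - 2)) = -14248 - 5832*(17*3 - (0 + 6)/(4 - 2)) = -14248 - 5832*(51 - 6/2) = -14248 - 5832*(51 - 1*3) = -14248 - 5832*(51 - 3) = -14248 - 5832*48 = -14248 - 1*279936 = -14248 - 279936 = -294184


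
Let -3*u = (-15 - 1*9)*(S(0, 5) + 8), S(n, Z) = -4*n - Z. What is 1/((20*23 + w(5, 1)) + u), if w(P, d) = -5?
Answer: 1/479 ≈ 0.0020877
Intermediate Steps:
S(n, Z) = -Z - 4*n
u = 24 (u = -(-15 - 1*9)*((-1*5 - 4*0) + 8)/3 = -(-15 - 9)*((-5 + 0) + 8)/3 = -(-8)*(-5 + 8) = -(-8)*3 = -⅓*(-72) = 24)
1/((20*23 + w(5, 1)) + u) = 1/((20*23 - 5) + 24) = 1/((460 - 5) + 24) = 1/(455 + 24) = 1/479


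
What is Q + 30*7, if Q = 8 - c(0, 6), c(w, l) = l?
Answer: 212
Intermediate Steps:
Q = 2 (Q = 8 - 1*6 = 8 - 6 = 2)
Q + 30*7 = 2 + 30*7 = 2 + 210 = 212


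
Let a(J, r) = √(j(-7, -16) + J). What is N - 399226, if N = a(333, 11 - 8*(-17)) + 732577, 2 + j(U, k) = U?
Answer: 333369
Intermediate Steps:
j(U, k) = -2 + U
a(J, r) = √(-9 + J) (a(J, r) = √((-2 - 7) + J) = √(-9 + J))
N = 732595 (N = √(-9 + 333) + 732577 = √324 + 732577 = 18 + 732577 = 732595)
N - 399226 = 732595 - 399226 = 333369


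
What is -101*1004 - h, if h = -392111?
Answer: 290707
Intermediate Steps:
-101*1004 - h = -101*1004 - 1*(-392111) = -101404 + 392111 = 290707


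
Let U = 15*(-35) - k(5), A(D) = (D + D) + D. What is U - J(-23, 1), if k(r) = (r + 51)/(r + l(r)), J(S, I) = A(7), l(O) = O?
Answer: -2758/5 ≈ -551.60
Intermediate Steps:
A(D) = 3*D (A(D) = 2*D + D = 3*D)
J(S, I) = 21 (J(S, I) = 3*7 = 21)
k(r) = (51 + r)/(2*r) (k(r) = (r + 51)/(r + r) = (51 + r)/((2*r)) = (51 + r)*(1/(2*r)) = (51 + r)/(2*r))
U = -2653/5 (U = 15*(-35) - (51 + 5)/(2*5) = -525 - 56/(2*5) = -525 - 1*28/5 = -525 - 28/5 = -2653/5 ≈ -530.60)
U - J(-23, 1) = -2653/5 - 1*21 = -2653/5 - 21 = -2758/5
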